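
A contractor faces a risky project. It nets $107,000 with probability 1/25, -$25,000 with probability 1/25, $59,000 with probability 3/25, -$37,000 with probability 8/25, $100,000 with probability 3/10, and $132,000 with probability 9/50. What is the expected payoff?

EV = 1/25 × 107000 + 1/25 × (-25000) + 3/25 × 59000 + 8/25 × (-37000) + 3/10 × 100000 + 9/50 × 132000 = 4280 − 1000 + 7080 − 11840 + 30000 + 23760 = 52280

$52,280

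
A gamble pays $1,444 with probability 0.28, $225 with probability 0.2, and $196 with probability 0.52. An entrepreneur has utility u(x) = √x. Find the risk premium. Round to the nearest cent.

E[u] = 0.28·√1444 + 0.2·√225 + 0.52·√196 = 0.28·38 + 0.2·15 + 0.52·14 = 20.92
CE = (20.92)² = 437.6464
Risk premium = EV − CE = 551.24 − 437.6464 = 113.5936

$113.59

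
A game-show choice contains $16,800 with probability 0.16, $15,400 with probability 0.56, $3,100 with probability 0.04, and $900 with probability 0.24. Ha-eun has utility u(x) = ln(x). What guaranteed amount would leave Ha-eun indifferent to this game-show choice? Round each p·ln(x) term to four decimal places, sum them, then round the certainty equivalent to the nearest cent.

$7,409.36

E[u] = 0.16·ln(16800) + 0.56·ln(15400) + 0.04·ln(3100) + 0.24·ln(900) = 1.5567 + 5.3996 + 0.3216 + 1.6326 = 8.9105
CE = e^8.9105 ≈ 7409.36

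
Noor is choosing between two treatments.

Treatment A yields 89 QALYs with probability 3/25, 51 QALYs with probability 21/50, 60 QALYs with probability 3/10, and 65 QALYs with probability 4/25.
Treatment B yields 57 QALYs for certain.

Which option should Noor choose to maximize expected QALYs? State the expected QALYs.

Treatment A = 3/25 × 89 + 21/50 × 51 + 3/10 × 60 + 4/25 × 65 = 10.68 + 21.42 + 18 + 10.4 = 60.5
Treatment B: 57 (certain)

Treatment A (60.5 QALYs)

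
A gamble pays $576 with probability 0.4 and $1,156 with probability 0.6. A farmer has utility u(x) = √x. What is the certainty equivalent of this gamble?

E[u] = 0.4·√576 + 0.6·√1156 = 0.4·24 + 0.6·34 = 30
CE = (30)² = 900

$900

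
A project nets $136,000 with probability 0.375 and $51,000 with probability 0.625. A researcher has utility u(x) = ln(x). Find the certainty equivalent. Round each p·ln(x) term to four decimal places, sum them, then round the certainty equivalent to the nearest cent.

E[u] = 0.375·ln(136000) + 0.625·ln(51000) = 4.4327 + 6.7747 = 11.2074
CE = e^11.2074 ≈ 73673.61

$73,673.61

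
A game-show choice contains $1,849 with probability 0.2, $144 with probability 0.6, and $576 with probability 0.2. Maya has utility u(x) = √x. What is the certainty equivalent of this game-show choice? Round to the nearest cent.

E[u] = 0.2·√1849 + 0.6·√144 + 0.2·√576 = 0.2·43 + 0.6·12 + 0.2·24 = 20.6
CE = (20.6)² = 424.36

$424.36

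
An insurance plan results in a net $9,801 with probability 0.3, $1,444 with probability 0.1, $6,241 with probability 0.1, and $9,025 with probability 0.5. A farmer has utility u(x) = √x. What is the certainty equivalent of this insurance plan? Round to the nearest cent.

$7,903.21

E[u] = 0.3·√9801 + 0.1·√1444 + 0.1·√6241 + 0.5·√9025 = 0.3·99 + 0.1·38 + 0.1·79 + 0.5·95 = 88.9
CE = (88.9)² = 7903.21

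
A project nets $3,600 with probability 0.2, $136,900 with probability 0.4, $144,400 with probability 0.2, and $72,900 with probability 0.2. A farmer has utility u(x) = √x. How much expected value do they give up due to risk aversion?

$14,840

E[u] = 0.2·√3600 + 0.4·√136900 + 0.2·√144400 + 0.2·√72900 = 0.2·60 + 0.4·370 + 0.2·380 + 0.2·270 = 290
CE = (290)² = 84100
Risk premium = EV − CE = 98940 − 84100 = 14840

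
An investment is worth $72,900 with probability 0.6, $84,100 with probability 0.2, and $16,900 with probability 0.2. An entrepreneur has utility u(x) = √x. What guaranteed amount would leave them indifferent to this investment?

$60,516

E[u] = 0.6·√72900 + 0.2·√84100 + 0.2·√16900 = 0.6·270 + 0.2·290 + 0.2·130 = 246
CE = (246)² = 60516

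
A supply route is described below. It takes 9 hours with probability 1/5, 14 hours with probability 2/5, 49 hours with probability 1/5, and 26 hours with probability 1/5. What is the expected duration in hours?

EV = 1/5 × 9 + 2/5 × 14 + 1/5 × 49 + 1/5 × 26 = 1.8 + 5.6 + 9.8 + 5.2 = 22.4

22.4 hours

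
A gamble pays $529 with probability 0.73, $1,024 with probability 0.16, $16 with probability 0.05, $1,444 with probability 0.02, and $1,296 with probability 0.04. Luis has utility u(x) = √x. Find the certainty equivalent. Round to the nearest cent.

$590.98

E[u] = 0.73·√529 + 0.16·√1024 + 0.05·√16 + 0.02·√1444 + 0.04·√1296 = 0.73·23 + 0.16·32 + 0.05·4 + 0.02·38 + 0.04·36 = 24.31
CE = (24.31)² = 590.9761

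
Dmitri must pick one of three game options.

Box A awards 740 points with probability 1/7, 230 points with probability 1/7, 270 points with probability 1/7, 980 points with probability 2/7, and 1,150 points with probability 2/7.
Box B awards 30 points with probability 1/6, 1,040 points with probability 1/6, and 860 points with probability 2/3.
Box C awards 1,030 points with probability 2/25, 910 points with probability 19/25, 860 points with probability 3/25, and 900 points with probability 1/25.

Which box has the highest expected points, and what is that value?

Box A = 1/7 × 740 + 1/7 × 230 + 1/7 × 270 + 2/7 × 980 + 2/7 × 1150 = 105.7143 + 32.8571 + 38.5714 + 280 + 328.5714 = 785.7143
Box B = 1/6 × 30 + 1/6 × 1040 + 2/3 × 860 = 5 + 173.3333 + 573.3333 = 751.6667
Box C = 2/25 × 1030 + 19/25 × 910 + 3/25 × 860 + 1/25 × 900 = 82.4 + 691.6 + 103.2 + 36 = 913.2

Box C (913.2 points)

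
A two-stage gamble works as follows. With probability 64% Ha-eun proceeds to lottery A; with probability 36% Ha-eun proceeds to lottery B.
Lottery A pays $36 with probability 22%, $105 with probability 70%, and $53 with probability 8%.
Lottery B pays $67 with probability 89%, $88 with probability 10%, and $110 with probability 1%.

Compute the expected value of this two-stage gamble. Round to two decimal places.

EV(A) = 0.22 × 36 + 0.7 × 105 + 0.08 × 53 = 7.92 + 73.5 + 4.24 = 85.66
EV(B) = 0.89 × 67 + 0.1 × 88 + 0.01 × 110 = 59.63 + 8.8 + 1.1 = 69.53
Overall = 0.64 × 85.66 + 0.36 × 69.53 = 54.8224 + 25.0308 = 79.8532

$79.85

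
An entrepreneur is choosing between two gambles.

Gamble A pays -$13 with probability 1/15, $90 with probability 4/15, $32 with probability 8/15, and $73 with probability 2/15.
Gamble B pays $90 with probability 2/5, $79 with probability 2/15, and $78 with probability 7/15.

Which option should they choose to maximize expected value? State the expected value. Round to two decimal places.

Gamble B ($82.93)

Gamble A = 1/15 × (-13) + 4/15 × 90 + 8/15 × 32 + 2/15 × 73 = -0.8667 + 24 + 17.0667 + 9.7333 = 49.9333
Gamble B = 2/5 × 90 + 2/15 × 79 + 7/15 × 78 = 36 + 10.5333 + 36.4 = 82.9333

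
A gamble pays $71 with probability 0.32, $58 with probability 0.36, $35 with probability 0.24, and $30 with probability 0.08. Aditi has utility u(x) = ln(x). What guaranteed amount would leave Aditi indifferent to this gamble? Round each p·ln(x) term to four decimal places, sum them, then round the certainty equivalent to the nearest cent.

E[u] = 0.32·ln(71) + 0.36·ln(58) + 0.24·ln(35) + 0.08·ln(30) = 1.3641 + 1.4618 + 0.8533 + 0.2721 = 3.9513
CE = e^3.9513 ≈ 52.00

$52.00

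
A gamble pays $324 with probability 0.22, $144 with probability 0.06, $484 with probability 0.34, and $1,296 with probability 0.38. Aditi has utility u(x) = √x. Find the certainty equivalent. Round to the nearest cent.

E[u] = 0.22·√324 + 0.06·√144 + 0.34·√484 + 0.38·√1296 = 0.22·18 + 0.06·12 + 0.34·22 + 0.38·36 = 25.84
CE = (25.84)² = 667.7056

$667.71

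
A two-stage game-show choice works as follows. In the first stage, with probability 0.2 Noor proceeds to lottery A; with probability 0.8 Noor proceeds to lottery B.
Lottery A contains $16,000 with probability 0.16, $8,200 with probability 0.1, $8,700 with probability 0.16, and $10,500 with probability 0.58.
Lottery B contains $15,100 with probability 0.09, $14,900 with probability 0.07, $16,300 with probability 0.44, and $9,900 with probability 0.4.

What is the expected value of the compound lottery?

$12,999.60

EV(A) = 0.16 × 16000 + 0.1 × 8200 + 0.16 × 8700 + 0.58 × 10500 = 2560 + 820 + 1392 + 6090 = 10862
EV(B) = 0.09 × 15100 + 0.07 × 14900 + 0.44 × 16300 + 0.4 × 9900 = 1359 + 1043 + 7172 + 3960 = 13534
Overall = 0.2 × 10862 + 0.8 × 13534 = 2172.4 + 10827.2 = 12999.6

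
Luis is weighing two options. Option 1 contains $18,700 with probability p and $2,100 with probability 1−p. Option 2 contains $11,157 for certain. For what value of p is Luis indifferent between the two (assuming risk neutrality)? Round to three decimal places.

p·18700 + (1−p)·2100 = 11157
16600p + 2100 = 11157
p = (11157 − 2100) / 16600

p = 0.546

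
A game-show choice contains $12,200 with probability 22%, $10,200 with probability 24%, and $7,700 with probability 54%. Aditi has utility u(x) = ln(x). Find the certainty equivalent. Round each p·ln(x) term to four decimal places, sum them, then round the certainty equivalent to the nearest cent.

E[u] = 0.22·ln(12200) + 0.24·ln(10200) + 0.54·ln(7700) = 2.0700 + 2.2152 + 4.8324 = 9.1176
CE = e^9.1176 ≈ 9114.30

$9,114.30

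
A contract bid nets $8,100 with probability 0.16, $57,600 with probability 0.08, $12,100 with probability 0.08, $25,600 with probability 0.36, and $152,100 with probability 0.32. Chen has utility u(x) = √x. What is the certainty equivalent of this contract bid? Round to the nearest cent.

$50,535.04

E[u] = 0.16·√8100 + 0.08·√57600 + 0.08·√12100 + 0.36·√25600 + 0.32·√152100 = 0.16·90 + 0.08·240 + 0.08·110 + 0.36·160 + 0.32·390 = 224.8
CE = (224.8)² = 50535.04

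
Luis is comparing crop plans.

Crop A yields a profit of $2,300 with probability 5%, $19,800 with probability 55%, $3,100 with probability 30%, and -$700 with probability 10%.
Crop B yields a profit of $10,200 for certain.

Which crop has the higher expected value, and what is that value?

Crop A = 0.05 × 2300 + 0.55 × 19800 + 0.3 × 3100 + 0.1 × (-700) = 115 + 10890 + 930 − 70 = 11865
Crop B: 10200 (certain)

Crop A ($11,865)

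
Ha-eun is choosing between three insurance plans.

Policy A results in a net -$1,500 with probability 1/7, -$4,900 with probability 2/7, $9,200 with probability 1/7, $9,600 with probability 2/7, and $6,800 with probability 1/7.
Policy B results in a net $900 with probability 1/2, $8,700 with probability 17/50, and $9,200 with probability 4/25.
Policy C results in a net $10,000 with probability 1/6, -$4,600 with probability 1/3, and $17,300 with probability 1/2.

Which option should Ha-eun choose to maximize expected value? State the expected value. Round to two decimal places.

Policy C ($8,783.33)

Policy A = 1/7 × (-1500) + 2/7 × (-4900) + 1/7 × 9200 + 2/7 × 9600 + 1/7 × 6800 = -214.2857 − 1400 + 1314.2857 + 2742.8571 + 971.4286 = 3414.2857
Policy B = 1/2 × 900 + 17/50 × 8700 + 4/25 × 9200 = 450 + 2958 + 1472 = 4880
Policy C = 1/6 × 10000 + 1/3 × (-4600) + 1/2 × 17300 = 1666.6667 − 1533.3333 + 8650 = 8783.3333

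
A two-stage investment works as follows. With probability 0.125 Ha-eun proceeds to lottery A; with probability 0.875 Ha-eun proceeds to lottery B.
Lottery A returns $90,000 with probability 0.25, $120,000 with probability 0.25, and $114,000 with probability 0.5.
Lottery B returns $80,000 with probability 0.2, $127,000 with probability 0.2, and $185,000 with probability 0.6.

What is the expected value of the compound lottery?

EV(A) = 0.25 × 90000 + 0.25 × 120000 + 0.5 × 114000 = 22500 + 30000 + 57000 = 109500
EV(B) = 0.2 × 80000 + 0.2 × 127000 + 0.6 × 185000 = 16000 + 25400 + 111000 = 152400
Overall = 0.125 × 109500 + 0.875 × 152400 = 13687.5 + 133350 = 147037.5

$147,037.50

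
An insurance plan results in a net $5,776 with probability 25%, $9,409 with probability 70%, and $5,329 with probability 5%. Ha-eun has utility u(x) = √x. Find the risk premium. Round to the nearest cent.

E[u] = 0.25·√5776 + 0.7·√9409 + 0.05·√5329 = 0.25·76 + 0.7·97 + 0.05·73 = 90.55
CE = (90.55)² = 8199.3025
Risk premium = EV − CE = 8296.75 − 8199.3025 = 97.4475

$97.45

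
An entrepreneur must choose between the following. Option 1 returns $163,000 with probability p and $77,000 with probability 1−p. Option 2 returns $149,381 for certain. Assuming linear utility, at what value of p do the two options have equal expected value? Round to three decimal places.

p = 0.842

p·163000 + (1−p)·77000 = 149381
86000p + 77000 = 149381
p = (149381 − 77000) / 86000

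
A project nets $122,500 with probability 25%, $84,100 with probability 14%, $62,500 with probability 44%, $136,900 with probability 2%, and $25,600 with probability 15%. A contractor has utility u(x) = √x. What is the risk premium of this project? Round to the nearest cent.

$3,846.75

E[u] = 0.25·√122500 + 0.14·√84100 + 0.44·√62500 + 0.02·√136900 + 0.15·√25600 = 0.25·350 + 0.14·290 + 0.44·250 + 0.02·370 + 0.15·160 = 269.5
CE = (269.5)² = 72630.25
Risk premium = EV − CE = 76477 − 72630.25 = 3846.75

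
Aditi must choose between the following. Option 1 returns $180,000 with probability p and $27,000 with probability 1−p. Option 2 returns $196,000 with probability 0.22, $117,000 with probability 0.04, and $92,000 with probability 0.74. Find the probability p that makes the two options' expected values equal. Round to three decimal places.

EV(Option 2) = 0.22 × 196000 + 0.04 × 117000 + 0.74 × 92000 = 43120 + 4680 + 68080 = 115880
p·180000 + (1−p)·27000 = 115880
153000p + 27000 = 115880
p = (115880 − 27000) / 153000

p = 0.581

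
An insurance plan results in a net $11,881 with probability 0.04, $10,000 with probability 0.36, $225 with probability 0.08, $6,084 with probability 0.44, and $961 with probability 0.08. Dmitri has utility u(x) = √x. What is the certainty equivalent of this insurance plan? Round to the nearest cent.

$6,140.29

E[u] = 0.04·√11881 + 0.36·√10000 + 0.08·√225 + 0.44·√6084 + 0.08·√961 = 0.04·109 + 0.36·100 + 0.08·15 + 0.44·78 + 0.08·31 = 78.36
CE = (78.36)² = 6140.2896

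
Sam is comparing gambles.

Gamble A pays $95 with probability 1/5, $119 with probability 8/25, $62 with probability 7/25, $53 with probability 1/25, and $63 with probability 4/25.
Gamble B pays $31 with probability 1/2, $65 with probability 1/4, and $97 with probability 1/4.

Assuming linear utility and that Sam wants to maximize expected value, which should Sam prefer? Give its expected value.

Gamble A ($86.64)

Gamble A = 1/5 × 95 + 8/25 × 119 + 7/25 × 62 + 1/25 × 53 + 4/25 × 63 = 19 + 38.08 + 17.36 + 2.12 + 10.08 = 86.64
Gamble B = 1/2 × 31 + 1/4 × 65 + 1/4 × 97 = 15.5 + 16.25 + 24.25 = 56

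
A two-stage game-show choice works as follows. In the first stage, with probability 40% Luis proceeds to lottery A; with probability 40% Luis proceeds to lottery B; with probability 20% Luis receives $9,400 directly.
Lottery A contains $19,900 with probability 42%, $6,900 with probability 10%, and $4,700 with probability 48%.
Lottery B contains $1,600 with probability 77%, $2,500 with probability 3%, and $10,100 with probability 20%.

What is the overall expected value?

EV(A) = 0.42 × 19900 + 0.1 × 6900 + 0.48 × 4700 = 8358 + 690 + 2256 = 11304
EV(B) = 0.77 × 1600 + 0.03 × 2500 + 0.2 × 10100 = 1232 + 75 + 2020 = 3327
Branch C: 9400 (certain)
Overall = 0.4 × 11304 + 0.4 × 3327 + 0.2 × 9400 = 4521.6 + 1330.8 + 1880 = 7732.4

$7,732.40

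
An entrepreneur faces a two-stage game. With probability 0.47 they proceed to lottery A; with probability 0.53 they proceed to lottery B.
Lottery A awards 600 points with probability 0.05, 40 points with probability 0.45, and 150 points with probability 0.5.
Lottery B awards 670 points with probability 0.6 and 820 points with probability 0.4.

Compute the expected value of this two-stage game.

444.71 points

EV(A) = 0.05 × 600 + 0.45 × 40 + 0.5 × 150 = 30 + 18 + 75 = 123
EV(B) = 0.6 × 670 + 0.4 × 820 = 402 + 328 = 730
Overall = 0.47 × 123 + 0.53 × 730 = 57.81 + 386.9 = 444.71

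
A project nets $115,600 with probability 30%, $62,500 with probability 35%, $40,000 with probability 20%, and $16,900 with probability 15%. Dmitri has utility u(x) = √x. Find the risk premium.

E[u] = 0.3·√115600 + 0.35·√62500 + 0.2·√40000 + 0.15·√16900 = 0.3·340 + 0.35·250 + 0.2·200 + 0.15·130 = 249
CE = (249)² = 62001
Risk premium = EV − CE = 67090 − 62001 = 5089

$5,089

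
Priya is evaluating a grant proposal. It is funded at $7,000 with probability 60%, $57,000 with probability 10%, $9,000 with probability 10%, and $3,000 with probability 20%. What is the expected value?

$11,400

EV = 0.6 × 7000 + 0.1 × 57000 + 0.1 × 9000 + 0.2 × 3000 = 4200 + 5700 + 900 + 600 = 11400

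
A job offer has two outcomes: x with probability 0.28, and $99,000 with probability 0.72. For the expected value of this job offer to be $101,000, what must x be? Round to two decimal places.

0.28·x + 0.72·99000 = 101000
0.28·x = 101000 − 71280 = 29720
x = 29720 / 0.28 = 106142.8571

x = $106,142.86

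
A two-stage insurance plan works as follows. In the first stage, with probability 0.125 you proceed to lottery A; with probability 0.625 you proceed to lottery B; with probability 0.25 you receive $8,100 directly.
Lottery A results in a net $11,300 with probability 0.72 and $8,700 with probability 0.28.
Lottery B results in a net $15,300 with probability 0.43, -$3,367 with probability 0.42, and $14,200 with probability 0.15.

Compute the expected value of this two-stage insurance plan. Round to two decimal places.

EV(A) = 0.72 × 11300 + 0.28 × 8700 = 8136 + 2436 = 10572
EV(B) = 0.43 × 15300 + 0.42 × (-3367) + 0.15 × 14200 = 6579 − 1414.14 + 2130 = 7294.86
Branch C: 8100 (certain)
Overall = 0.125 × 10572 + 0.625 × 7294.86 + 0.25 × 8100 = 1321.5 + 4559.2875 + 2025 = 7905.7875

$7,905.79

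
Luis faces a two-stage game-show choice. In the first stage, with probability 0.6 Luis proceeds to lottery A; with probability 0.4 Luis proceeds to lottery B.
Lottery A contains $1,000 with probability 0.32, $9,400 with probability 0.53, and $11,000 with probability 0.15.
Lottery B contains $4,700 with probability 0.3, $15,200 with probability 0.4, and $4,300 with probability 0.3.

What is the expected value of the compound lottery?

EV(A) = 0.32 × 1000 + 0.53 × 9400 + 0.15 × 11000 = 320 + 4982 + 1650 = 6952
EV(B) = 0.3 × 4700 + 0.4 × 15200 + 0.3 × 4300 = 1410 + 6080 + 1290 = 8780
Overall = 0.6 × 6952 + 0.4 × 8780 = 4171.2 + 3512 = 7683.2

$7,683.20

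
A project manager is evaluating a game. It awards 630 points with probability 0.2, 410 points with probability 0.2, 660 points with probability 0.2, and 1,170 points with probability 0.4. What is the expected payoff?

808 points

EV = 0.2 × 630 + 0.2 × 410 + 0.2 × 660 + 0.4 × 1170 = 126 + 82 + 132 + 468 = 808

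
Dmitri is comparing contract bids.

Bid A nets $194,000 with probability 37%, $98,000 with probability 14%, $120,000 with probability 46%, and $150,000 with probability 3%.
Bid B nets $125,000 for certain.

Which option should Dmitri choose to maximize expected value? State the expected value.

Bid A ($145,200)

Bid A = 0.37 × 194000 + 0.14 × 98000 + 0.46 × 120000 + 0.03 × 150000 = 71780 + 13720 + 55200 + 4500 = 145200
Bid B: 125000 (certain)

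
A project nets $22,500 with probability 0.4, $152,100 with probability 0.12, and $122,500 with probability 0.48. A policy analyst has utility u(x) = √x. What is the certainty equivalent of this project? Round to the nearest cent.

E[u] = 0.4·√22500 + 0.12·√152100 + 0.48·√122500 = 0.4·150 + 0.12·390 + 0.48·350 = 274.8
CE = (274.8)² = 75515.04

$75,515.04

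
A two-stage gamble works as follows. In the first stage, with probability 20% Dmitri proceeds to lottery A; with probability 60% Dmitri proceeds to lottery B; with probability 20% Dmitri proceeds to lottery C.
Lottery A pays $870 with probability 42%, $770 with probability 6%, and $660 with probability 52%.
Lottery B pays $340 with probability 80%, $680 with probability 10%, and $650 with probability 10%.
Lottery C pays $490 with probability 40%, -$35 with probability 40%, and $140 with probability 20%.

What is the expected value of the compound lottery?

EV(A) = 0.42 × 870 + 0.06 × 770 + 0.52 × 660 = 365.4 + 46.2 + 343.2 = 754.8
EV(B) = 0.8 × 340 + 0.1 × 680 + 0.1 × 650 = 272 + 68 + 65 = 405
EV(C) = 0.4 × 490 + 0.4 × (-35) + 0.2 × 140 = 196 − 14 + 28 = 210
Overall = 0.2 × 754.8 + 0.6 × 405 + 0.2 × 210 = 150.96 + 243 + 42 = 435.96

$435.96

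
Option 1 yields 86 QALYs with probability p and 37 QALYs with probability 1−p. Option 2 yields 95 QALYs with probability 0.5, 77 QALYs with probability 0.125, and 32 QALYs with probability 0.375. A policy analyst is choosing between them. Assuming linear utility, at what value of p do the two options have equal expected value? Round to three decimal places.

p = 0.656

EV(Option 2) = 0.5 × 95 + 0.125 × 77 + 0.375 × 32 = 47.5 + 9.625 + 12 = 69.125
p·86 + (1−p)·37 = 69.125
49p + 37 = 69.125
p = (69.125 − 37) / 49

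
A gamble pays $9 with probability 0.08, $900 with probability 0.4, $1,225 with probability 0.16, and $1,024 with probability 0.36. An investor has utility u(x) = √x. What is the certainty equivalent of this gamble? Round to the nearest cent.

E[u] = 0.08·√9 + 0.4·√900 + 0.16·√1225 + 0.36·√1024 = 0.08·3 + 0.4·30 + 0.16·35 + 0.36·32 = 29.36
CE = (29.36)² = 862.0096

$862.01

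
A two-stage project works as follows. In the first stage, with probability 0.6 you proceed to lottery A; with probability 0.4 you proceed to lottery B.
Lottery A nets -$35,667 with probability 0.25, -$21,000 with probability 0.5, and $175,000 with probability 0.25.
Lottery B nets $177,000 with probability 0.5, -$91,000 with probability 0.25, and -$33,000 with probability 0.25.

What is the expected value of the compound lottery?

EV(A) = 0.25 × (-35667) + 0.5 × (-21000) + 0.25 × 175000 = -8916.75 − 10500 + 43750 = 24333.25
EV(B) = 0.5 × 177000 + 0.25 × (-91000) + 0.25 × (-33000) = 88500 − 22750 − 8250 = 57500
Overall = 0.6 × 24333.25 + 0.4 × 57500 = 14599.95 + 23000 = 37599.95

$37,599.95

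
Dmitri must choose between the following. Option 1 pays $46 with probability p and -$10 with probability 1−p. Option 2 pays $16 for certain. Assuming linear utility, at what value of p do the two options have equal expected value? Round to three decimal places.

p = 0.464

p·46 + (1−p)·(-10) = 16
56p − 10 = 16
p = (16 + 10) / 56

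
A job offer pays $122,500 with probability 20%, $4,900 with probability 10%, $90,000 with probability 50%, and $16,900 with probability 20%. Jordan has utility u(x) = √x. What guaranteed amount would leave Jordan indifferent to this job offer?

E[u] = 0.2·√122500 + 0.1·√4900 + 0.5·√90000 + 0.2·√16900 = 0.2·350 + 0.1·70 + 0.5·300 + 0.2·130 = 253
CE = (253)² = 64009

$64,009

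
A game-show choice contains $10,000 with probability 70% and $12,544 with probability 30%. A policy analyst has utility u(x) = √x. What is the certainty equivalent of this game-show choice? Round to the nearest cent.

E[u] = 0.7·√10000 + 0.3·√12544 = 0.7·100 + 0.3·112 = 103.6
CE = (103.6)² = 10732.96

$10,732.96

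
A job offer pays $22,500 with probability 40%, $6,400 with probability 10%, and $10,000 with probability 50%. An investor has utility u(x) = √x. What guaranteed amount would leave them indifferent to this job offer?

$13,924

E[u] = 0.4·√22500 + 0.1·√6400 + 0.5·√10000 = 0.4·150 + 0.1·80 + 0.5·100 = 118
CE = (118)² = 13924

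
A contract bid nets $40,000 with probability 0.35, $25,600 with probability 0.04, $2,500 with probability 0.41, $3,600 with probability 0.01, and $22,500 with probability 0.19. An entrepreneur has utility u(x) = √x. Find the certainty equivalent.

$15,876

E[u] = 0.35·√40000 + 0.04·√25600 + 0.41·√2500 + 0.01·√3600 + 0.19·√22500 = 0.35·200 + 0.04·160 + 0.41·50 + 0.01·60 + 0.19·150 = 126
CE = (126)² = 15876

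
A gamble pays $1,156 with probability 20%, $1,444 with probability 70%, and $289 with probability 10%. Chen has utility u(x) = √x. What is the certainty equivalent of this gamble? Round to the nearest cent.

$1,232.01

E[u] = 0.2·√1156 + 0.7·√1444 + 0.1·√289 = 0.2·34 + 0.7·38 + 0.1·17 = 35.1
CE = (35.1)² = 1232.01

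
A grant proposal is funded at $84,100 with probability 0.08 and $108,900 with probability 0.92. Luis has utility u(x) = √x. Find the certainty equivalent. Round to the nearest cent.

$106,798.24

E[u] = 0.08·√84100 + 0.92·√108900 = 0.08·290 + 0.92·330 = 326.8
CE = (326.8)² = 106798.24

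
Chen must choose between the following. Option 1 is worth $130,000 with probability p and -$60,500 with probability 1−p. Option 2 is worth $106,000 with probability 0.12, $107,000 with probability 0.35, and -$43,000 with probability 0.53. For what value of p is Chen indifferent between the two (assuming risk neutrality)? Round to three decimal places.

EV(Option 2) = 0.12 × 106000 + 0.35 × 107000 + 0.53 × (-43000) = 12720 + 37450 − 22790 = 27380
p·130000 + (1−p)·(-60500) = 27380
190500p − 60500 = 27380
p = (27380 + 60500) / 190500

p = 0.461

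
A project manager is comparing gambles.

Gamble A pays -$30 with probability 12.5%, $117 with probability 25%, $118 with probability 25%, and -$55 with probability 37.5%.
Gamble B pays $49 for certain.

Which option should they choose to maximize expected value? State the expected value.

Gamble A = 0.125 × (-30) + 0.25 × 117 + 0.25 × 118 + 0.375 × (-55) = -3.75 + 29.25 + 29.5 − 20.625 = 34.375
Gamble B: 49 (certain)

Gamble B ($49)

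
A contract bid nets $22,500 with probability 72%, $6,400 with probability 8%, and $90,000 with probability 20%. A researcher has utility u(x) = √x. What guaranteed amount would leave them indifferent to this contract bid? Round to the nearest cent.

E[u] = 0.72·√22500 + 0.08·√6400 + 0.2·√90000 = 0.72·150 + 0.08·80 + 0.2·300 = 174.4
CE = (174.4)² = 30415.36

$30,415.36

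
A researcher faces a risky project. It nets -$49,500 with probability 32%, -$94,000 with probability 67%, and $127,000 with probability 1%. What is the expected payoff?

EV = 0.32 × (-49500) + 0.67 × (-94000) + 0.01 × 127000 = -15840 − 62980 + 1270 = -77550

-$77,550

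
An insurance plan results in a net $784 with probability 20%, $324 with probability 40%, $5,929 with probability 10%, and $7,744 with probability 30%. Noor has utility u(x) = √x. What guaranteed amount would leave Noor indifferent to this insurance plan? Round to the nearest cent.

$2,199.61

E[u] = 0.2·√784 + 0.4·√324 + 0.1·√5929 + 0.3·√7744 = 0.2·28 + 0.4·18 + 0.1·77 + 0.3·88 = 46.9
CE = (46.9)² = 2199.61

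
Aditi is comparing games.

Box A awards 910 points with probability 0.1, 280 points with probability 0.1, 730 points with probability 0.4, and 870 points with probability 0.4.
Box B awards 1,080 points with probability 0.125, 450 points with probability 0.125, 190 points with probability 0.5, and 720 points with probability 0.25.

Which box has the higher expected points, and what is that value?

Box A = 0.1 × 910 + 0.1 × 280 + 0.4 × 730 + 0.4 × 870 = 91 + 28 + 292 + 348 = 759
Box B = 0.125 × 1080 + 0.125 × 450 + 0.5 × 190 + 0.25 × 720 = 135 + 56.25 + 95 + 180 = 466.25

Box A (759 points)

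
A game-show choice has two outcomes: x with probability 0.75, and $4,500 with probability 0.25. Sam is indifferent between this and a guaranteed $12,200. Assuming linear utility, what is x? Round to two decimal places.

0.75·x + 0.25·4500 = 12200
0.75·x = 12200 − 1125 = 11075
x = 11075 / 0.75 = 14766.6667

x = $14,766.67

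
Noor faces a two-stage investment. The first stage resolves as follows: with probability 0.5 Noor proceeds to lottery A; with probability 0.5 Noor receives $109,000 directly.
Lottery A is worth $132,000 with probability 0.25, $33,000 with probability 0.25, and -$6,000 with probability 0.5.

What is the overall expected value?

$73,625

EV(A) = 0.25 × 132000 + 0.25 × 33000 + 0.5 × (-6000) = 33000 + 8250 − 3000 = 38250
Branch B: 109000 (certain)
Overall = 0.5 × 38250 + 0.5 × 109000 = 19125 + 54500 = 73625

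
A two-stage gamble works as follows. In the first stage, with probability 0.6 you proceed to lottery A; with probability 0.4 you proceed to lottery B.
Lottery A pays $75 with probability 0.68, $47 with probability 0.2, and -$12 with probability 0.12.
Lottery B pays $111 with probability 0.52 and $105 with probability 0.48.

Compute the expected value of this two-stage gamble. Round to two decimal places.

EV(A) = 0.68 × 75 + 0.2 × 47 + 0.12 × (-12) = 51 + 9.4 − 1.44 = 58.96
EV(B) = 0.52 × 111 + 0.48 × 105 = 57.72 + 50.4 = 108.12
Overall = 0.6 × 58.96 + 0.4 × 108.12 = 35.376 + 43.248 = 78.624

$78.62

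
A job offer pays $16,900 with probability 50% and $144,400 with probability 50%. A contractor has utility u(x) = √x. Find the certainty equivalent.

$65,025

E[u] = 0.5·√16900 + 0.5·√144400 = 0.5·130 + 0.5·380 = 255
CE = (255)² = 65025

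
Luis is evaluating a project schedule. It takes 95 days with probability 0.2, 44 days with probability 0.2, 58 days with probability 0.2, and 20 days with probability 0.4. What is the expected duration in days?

EV = 0.2 × 95 + 0.2 × 44 + 0.2 × 58 + 0.4 × 20 = 19 + 8.8 + 11.6 + 8 = 47.4

47.4 days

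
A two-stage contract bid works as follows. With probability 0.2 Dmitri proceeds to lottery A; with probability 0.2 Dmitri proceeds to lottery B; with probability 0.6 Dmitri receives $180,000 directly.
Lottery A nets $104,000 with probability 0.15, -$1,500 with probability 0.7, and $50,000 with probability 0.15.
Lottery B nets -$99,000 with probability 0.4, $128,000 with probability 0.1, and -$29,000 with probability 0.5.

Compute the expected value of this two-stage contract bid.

$104,150

EV(A) = 0.15 × 104000 + 0.7 × (-1500) + 0.15 × 50000 = 15600 − 1050 + 7500 = 22050
EV(B) = 0.4 × (-99000) + 0.1 × 128000 + 0.5 × (-29000) = -39600 + 12800 − 14500 = -41300
Branch C: 180000 (certain)
Overall = 0.2 × 22050 + 0.2 × (-41300) + 0.6 × 180000 = 4410 − 8260 + 108000 = 104150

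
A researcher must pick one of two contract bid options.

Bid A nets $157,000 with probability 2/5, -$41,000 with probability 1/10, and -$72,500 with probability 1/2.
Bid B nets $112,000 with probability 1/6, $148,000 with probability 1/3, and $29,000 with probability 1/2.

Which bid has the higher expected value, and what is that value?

Bid A = 2/5 × 157000 + 1/10 × (-41000) + 1/2 × (-72500) = 62800 − 4100 − 36250 = 22450
Bid B = 1/6 × 112000 + 1/3 × 148000 + 1/2 × 29000 = 18666.6667 + 49333.3333 + 14500 = 82500

Bid B ($82,500)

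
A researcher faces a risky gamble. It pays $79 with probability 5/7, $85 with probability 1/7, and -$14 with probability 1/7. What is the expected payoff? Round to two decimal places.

$66.57

EV = 5/7 × 79 + 1/7 × 85 + 1/7 × (-14) = 56.4286 + 12.1429 − 2 = 66.5714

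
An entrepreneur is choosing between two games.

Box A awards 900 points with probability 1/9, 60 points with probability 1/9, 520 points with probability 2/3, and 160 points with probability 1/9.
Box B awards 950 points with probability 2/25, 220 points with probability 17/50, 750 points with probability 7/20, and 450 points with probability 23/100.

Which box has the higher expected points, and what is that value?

Box A = 1/9 × 900 + 1/9 × 60 + 2/3 × 520 + 1/9 × 160 = 100 + 6.6667 + 346.6667 + 17.7778 = 471.1111
Box B = 2/25 × 950 + 17/50 × 220 + 7/20 × 750 + 23/100 × 450 = 76 + 74.8 + 262.5 + 103.5 = 516.8

Box B (516.8 points)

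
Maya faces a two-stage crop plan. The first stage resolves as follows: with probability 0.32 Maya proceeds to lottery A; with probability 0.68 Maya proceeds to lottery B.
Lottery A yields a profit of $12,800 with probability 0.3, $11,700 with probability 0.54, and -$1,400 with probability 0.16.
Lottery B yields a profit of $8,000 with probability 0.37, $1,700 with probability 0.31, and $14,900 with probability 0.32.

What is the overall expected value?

EV(A) = 0.3 × 12800 + 0.54 × 11700 + 0.16 × (-1400) = 3840 + 6318 − 224 = 9934
EV(B) = 0.37 × 8000 + 0.31 × 1700 + 0.32 × 14900 = 2960 + 527 + 4768 = 8255
Overall = 0.32 × 9934 + 0.68 × 8255 = 3178.88 + 5613.4 = 8792.28

$8,792.28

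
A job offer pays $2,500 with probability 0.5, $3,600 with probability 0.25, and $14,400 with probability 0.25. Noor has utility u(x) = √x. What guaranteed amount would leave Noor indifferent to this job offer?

$4,900

E[u] = 0.5·√2500 + 0.25·√3600 + 0.25·√14400 = 0.5·50 + 0.25·60 + 0.25·120 = 70
CE = (70)² = 4900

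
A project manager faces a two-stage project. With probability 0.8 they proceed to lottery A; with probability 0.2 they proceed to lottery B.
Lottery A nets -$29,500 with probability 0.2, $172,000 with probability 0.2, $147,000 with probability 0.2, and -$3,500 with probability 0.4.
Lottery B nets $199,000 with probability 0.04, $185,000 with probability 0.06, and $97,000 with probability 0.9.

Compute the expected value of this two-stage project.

EV(A) = 0.2 × (-29500) + 0.2 × 172000 + 0.2 × 147000 + 0.4 × (-3500) = -5900 + 34400 + 29400 − 1400 = 56500
EV(B) = 0.04 × 199000 + 0.06 × 185000 + 0.9 × 97000 = 7960 + 11100 + 87300 = 106360
Overall = 0.8 × 56500 + 0.2 × 106360 = 45200 + 21272 = 66472

$66,472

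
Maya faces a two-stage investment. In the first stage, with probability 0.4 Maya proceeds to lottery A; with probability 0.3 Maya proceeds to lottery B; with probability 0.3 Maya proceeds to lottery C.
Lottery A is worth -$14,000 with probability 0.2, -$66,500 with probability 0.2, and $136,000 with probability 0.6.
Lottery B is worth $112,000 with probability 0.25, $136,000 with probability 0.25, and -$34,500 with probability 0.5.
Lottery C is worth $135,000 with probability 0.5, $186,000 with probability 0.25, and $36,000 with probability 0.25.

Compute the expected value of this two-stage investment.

EV(A) = 0.2 × (-14000) + 0.2 × (-66500) + 0.6 × 136000 = -2800 − 13300 + 81600 = 65500
EV(B) = 0.25 × 112000 + 0.25 × 136000 + 0.5 × (-34500) = 28000 + 34000 − 17250 = 44750
EV(C) = 0.5 × 135000 + 0.25 × 186000 + 0.25 × 36000 = 67500 + 46500 + 9000 = 123000
Overall = 0.4 × 65500 + 0.3 × 44750 + 0.3 × 123000 = 26200 + 13425 + 36900 = 76525

$76,525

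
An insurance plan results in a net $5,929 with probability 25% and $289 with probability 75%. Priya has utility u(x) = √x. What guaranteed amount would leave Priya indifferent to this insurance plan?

E[u] = 0.25·√5929 + 0.75·√289 = 0.25·77 + 0.75·17 = 32
CE = (32)² = 1024

$1,024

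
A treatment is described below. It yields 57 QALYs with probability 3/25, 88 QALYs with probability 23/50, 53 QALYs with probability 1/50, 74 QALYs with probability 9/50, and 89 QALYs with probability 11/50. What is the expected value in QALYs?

81.28 QALYs

EV = 3/25 × 57 + 23/50 × 88 + 1/50 × 53 + 9/50 × 74 + 11/50 × 89 = 6.84 + 40.48 + 1.06 + 13.32 + 19.58 = 81.28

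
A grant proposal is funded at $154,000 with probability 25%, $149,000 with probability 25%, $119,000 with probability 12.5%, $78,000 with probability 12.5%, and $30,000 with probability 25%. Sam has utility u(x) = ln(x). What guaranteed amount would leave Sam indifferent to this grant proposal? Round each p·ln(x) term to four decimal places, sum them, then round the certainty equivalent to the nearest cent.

$90,246.49

E[u] = 0.25·ln(154000) + 0.25·ln(149000) + 0.125·ln(119000) + 0.125·ln(78000) + 0.25·ln(30000) = 2.9862 + 2.9779 + 1.4609 + 1.4081 + 2.5772 = 11.4103
CE = e^11.4103 ≈ 90246.49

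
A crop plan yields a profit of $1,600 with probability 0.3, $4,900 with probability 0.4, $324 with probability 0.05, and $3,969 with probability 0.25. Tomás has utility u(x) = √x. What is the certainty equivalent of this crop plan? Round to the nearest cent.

E[u] = 0.3·√1600 + 0.4·√4900 + 0.05·√324 + 0.25·√3969 = 0.3·40 + 0.4·70 + 0.05·18 + 0.25·63 = 56.65
CE = (56.65)² = 3209.2225

$3,209.22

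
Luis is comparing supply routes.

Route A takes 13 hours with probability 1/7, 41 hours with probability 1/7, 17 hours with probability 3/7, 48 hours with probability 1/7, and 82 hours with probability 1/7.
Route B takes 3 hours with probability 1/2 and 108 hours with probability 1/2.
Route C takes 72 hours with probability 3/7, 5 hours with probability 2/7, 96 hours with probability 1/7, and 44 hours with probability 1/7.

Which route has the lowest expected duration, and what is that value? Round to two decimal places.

Route A = 1/7 × 13 + 1/7 × 41 + 3/7 × 17 + 1/7 × 48 + 1/7 × 82 = 1.8571 + 5.8571 + 7.2857 + 6.8571 + 11.7143 = 33.5714
Route B = 1/2 × 3 + 1/2 × 108 = 1.5 + 54 = 55.5
Route C = 3/7 × 72 + 2/7 × 5 + 1/7 × 96 + 1/7 × 44 = 30.8571 + 1.4286 + 13.7143 + 6.2857 = 52.2857

Route A (33.57 hours)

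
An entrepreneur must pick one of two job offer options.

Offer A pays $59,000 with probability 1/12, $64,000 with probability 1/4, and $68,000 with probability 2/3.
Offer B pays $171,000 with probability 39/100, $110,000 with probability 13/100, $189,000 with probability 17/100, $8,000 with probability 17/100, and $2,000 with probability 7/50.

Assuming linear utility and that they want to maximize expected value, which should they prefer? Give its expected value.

Offer A = 1/12 × 59000 + 1/4 × 64000 + 2/3 × 68000 = 4916.6667 + 16000 + 45333.3333 = 66250
Offer B = 39/100 × 171000 + 13/100 × 110000 + 17/100 × 189000 + 17/100 × 8000 + 7/50 × 2000 = 66690 + 14300 + 32130 + 1360 + 280 = 114760

Offer B ($114,760)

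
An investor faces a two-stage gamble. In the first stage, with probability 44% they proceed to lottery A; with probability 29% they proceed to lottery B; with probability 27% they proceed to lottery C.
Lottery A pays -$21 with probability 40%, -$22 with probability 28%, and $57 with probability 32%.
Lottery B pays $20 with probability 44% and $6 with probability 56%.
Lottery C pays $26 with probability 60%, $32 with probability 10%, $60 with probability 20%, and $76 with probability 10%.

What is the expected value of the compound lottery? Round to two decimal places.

$15.51

EV(A) = 0.4 × (-21) + 0.28 × (-22) + 0.32 × 57 = -8.4 − 6.16 + 18.24 = 3.68
EV(B) = 0.44 × 20 + 0.56 × 6 = 8.8 + 3.36 = 12.16
EV(C) = 0.6 × 26 + 0.1 × 32 + 0.2 × 60 + 0.1 × 76 = 15.6 + 3.2 + 12 + 7.6 = 38.4
Overall = 0.44 × 3.68 + 0.29 × 12.16 + 0.27 × 38.4 = 1.6192 + 3.5264 + 10.368 = 15.5136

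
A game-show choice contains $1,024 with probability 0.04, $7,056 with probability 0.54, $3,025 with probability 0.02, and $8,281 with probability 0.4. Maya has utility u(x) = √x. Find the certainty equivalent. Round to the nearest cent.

E[u] = 0.04·√1024 + 0.54·√7056 + 0.02·√3025 + 0.4·√8281 = 0.04·32 + 0.54·84 + 0.02·55 + 0.4·91 = 84.14
CE = (84.14)² = 7079.5396

$7,079.54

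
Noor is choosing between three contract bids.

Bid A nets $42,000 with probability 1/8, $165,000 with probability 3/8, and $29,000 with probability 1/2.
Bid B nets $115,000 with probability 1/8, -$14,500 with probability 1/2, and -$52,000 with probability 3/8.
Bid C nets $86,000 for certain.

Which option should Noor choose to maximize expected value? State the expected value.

Bid A = 1/8 × 42000 + 3/8 × 165000 + 1/2 × 29000 = 5250 + 61875 + 14500 = 81625
Bid B = 1/8 × 115000 + 1/2 × (-14500) + 3/8 × (-52000) = 14375 − 7250 − 19500 = -12375
Bid C: 86000 (certain)

Bid C ($86,000)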